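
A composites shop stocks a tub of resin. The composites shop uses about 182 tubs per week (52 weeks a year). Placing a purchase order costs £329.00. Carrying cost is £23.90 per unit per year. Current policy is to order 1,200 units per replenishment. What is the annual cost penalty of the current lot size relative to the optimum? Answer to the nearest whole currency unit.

Annual demand D = 182 × 52 = 9,464.
EOQ = √(2DS/H) = √(2 × 9,464 × 329 / 23.9) ≈ 510.45.
Cost at Q* = (D/Q*)S + (Q*/2)H = √(2DSH) ≈ £12,199.70.
Cost at Q = 1,200: (9,464/1,200)×329 + (1,200/2)×23.9 = £2,594.71 + £14,340.00 = £16,934.71.
Excess = £16,934.71 − £12,199.70 = £4,735.01.

Extra cost ≈ £4,735 per year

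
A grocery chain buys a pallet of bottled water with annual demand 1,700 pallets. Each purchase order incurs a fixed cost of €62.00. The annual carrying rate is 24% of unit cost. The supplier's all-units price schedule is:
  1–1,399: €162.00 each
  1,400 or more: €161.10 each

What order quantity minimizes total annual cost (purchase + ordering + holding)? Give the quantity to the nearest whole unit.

Q* ≈ 74 pallets

Holding cost per unit per year at price C is H = 0.24·C.
For each price level, check whether its EOQ is feasible; otherwise the best quantity at that price is the breakpoint.
EOQ at €162.00 = 73.6 (feasible in tier 1): TC = 1,700×€162.00 + (1,700/73.6)×62 + (73.6/2)×0.24×€162.00 = €278,262.85.
EOQ at €161.10 = 73.8 < 1400, so use break Q=1400: TC = 1,700×€161.10 + (1,700/1400.0)×62 + (1400.0/2)×0.24×€161.10 = €301,010.09.
Lowest total cost is €278,262.85 at Q = 73.6.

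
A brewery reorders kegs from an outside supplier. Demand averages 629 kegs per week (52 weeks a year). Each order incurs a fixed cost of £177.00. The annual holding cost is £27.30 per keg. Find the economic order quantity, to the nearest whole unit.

Annual demand D = 629 × 52 = 32,708.
EOQ = √(2DS / H) = √(2 × 32,708 × 177 / 27.3).
= √(11,578,632 / 27.3) = √424,125.7143 ≈ 651.249.

Q* ≈ 651 kegs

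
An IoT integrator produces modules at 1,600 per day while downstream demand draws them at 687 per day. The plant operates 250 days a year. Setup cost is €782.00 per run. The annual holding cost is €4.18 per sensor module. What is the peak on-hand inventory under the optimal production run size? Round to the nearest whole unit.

Annual demand D = 687 × 250 = 171,750.
Production build-up factor (1 − d/p) = 1 − 687/1,600 = 0.5706.
Q* = √(2DS / (H(1 − d/p))) = √(2 × 171,750 × 782 / (4.18 × 0.5706)).
= √(268,617,000 / 2.3852) ≈ 10612.146.
Maximum inventory = Q*(1 − d/p) = 10612.146 × 0.5706 ≈ 6055.556.

I_max ≈ 6,056 modules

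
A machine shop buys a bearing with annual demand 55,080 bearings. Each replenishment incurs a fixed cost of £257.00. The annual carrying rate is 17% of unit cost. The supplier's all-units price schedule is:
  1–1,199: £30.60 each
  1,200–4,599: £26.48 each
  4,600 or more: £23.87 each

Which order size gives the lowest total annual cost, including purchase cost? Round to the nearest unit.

Holding cost per unit per year at price C is H = 0.17·C.
Candidates are each tier's EOQ (if it falls in that tier) and each price-break quantity.
Tier 1 (£30.60): EOQ = 2332.9 exceeds tier's upper bound 1199, so this tier is dominated.
EOQ at £26.48 = 2507.8 (feasible in tier 2): TC = 55,080×£26.48 + (55,080/2507.8)×257 + (2507.8/2)×0.17×£26.48 = £1,469,807.57.
EOQ at £23.87 = 2641.4 < 4600, so use break Q=4600: TC = 55,080×£23.87 + (55,080/4600.0)×257 + (4600.0/2)×0.17×£23.87 = £1,327,170.07.
Lowest total cost is £1,327,170.07 at Q = 4600.0.

Q* ≈ 4,600 bearings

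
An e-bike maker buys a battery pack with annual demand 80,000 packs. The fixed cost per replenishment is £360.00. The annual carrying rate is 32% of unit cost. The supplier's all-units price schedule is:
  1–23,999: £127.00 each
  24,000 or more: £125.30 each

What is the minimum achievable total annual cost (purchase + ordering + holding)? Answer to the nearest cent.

Holding cost per unit per year at price C is H = 0.32·C.
Candidates are each tier's EOQ (if it falls in that tier) and each price-break quantity.
EOQ at £127.00 = 1190.5 (feasible in tier 1): TC = 80,000×£127.00 + (80,000/1190.5)×360 + (1190.5/2)×0.32×£127.00 = £10,208,382.48.
EOQ at £125.30 = 1198.6 < 24000, so use break Q=24000: TC = 80,000×£125.30 + (80,000/24000.0)×360 + (24000.0/2)×0.32×£125.30 = £10,506,352.00.
Lowest total cost among the candidates is at Q = 1190.5.

TC* ≈ £10,208,382.48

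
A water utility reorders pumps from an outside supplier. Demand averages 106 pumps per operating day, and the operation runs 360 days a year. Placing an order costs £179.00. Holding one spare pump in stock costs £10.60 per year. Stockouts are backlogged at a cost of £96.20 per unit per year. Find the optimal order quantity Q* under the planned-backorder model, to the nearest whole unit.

Q* ≈ 1,196 pumps

Annual demand D = 106 × 360 = 38,160.
With planned backorders, Q* = √(2DS/H) · √((H+B)/B).
√(2DS/H) = √(2 × 38,160 × 179 / 10.6) = 1135.253.
√((H+B)/B) = √((10.6+96.2)/96.2) = 1.0537.
Q* ≈ 1196.164.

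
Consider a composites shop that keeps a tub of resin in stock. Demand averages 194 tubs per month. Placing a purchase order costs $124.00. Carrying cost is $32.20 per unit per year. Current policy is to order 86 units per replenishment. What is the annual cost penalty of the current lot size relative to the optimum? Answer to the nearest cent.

Annual demand D = 194 × 12 = 2,328.
EOQ = √(2DS/H) = √(2 × 2,328 × 124 / 32.2) ≈ 133.90.
Cost at Q* = (D/Q*)S + (Q*/2)H = √(2DSH) ≈ $4,311.67.
Cost at Q = 86: (2,328/86)×124 + (86/2)×32.2 = $3,356.65 + $1,384.60 = $4,741.25.
Excess = $4,741.25 − $4,311.67 = $429.58.

Extra cost ≈ $429.58 per year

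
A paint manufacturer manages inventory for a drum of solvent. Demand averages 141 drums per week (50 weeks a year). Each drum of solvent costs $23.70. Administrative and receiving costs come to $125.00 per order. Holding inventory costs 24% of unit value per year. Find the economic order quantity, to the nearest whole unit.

Annual demand D = 141 × 50 = 7,050.
Holding cost H = 0.24 × $23.70 = $5.6880 per unit per year.
EOQ = √(2DS / H) = √(2 × 7,050 × 125 / 5.688).
= √(1,762,500 / 5.688) = √309,862.8692 ≈ 556.653.

Q* ≈ 557 drums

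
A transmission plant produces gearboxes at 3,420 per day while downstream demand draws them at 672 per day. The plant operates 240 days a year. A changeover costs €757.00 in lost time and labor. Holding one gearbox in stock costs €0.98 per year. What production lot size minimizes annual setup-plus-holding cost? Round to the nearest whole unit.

Q* ≈ 17,609 gearboxes

Annual demand D = 672 × 240 = 161,280.
Production build-up factor (1 − d/p) = 1 − 672/3,420 = 0.8035.
Q* = √(2DS / (H(1 − d/p))) = √(2 × 161,280 × 757 / (0.98 × 0.8035)).
= √(244,177,920 / 0.7874) ≈ 17609.412.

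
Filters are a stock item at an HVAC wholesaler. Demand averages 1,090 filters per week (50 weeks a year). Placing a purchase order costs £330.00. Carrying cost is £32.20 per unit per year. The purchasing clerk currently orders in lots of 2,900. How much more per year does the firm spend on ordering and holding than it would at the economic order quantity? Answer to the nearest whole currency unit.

Extra cost ≈ £18,859 per year

Annual demand D = 1,090 × 50 = 54,500.
EOQ = √(2DS/H) = √(2 × 54,500 × 330 / 32.2) ≈ 1056.92.
Cost at Q* = (D/Q*)S + (Q*/2)H = √(2DSH) ≈ £34,032.84.
Cost at Q = 2,900: (54,500/2,900)×330 + (2,900/2)×32.2 = £6,201.72 + £46,690.00 = £52,891.72.
Excess = £52,891.72 − £34,032.84 = £18,858.89.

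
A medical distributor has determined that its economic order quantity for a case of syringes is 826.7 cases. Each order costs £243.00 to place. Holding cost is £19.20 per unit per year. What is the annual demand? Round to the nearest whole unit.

The basic EOQ model gives Q* = √(2DS/H); rearrange for the unknown.
From Q* = √(2DS/H): D = Q*²H / (2S) = 826.7² × 19.2 / (2 × 243) = 26999.818.

D ≈ 27,000 cases per year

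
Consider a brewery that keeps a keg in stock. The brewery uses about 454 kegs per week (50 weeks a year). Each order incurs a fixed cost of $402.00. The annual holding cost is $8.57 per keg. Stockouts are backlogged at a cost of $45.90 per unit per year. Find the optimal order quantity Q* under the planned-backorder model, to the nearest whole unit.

Annual demand D = 454 × 50 = 22,700.
With planned backorders, Q* = √(2DS/H) · √((H+B)/B).
√(2DS/H) = √(2 × 22,700 × 402 / 8.57) = 1459.320.
√((H+B)/B) = √((8.57+45.9)/45.9) = 1.0894.
Q* ≈ 1589.728.

Q* ≈ 1,590 kegs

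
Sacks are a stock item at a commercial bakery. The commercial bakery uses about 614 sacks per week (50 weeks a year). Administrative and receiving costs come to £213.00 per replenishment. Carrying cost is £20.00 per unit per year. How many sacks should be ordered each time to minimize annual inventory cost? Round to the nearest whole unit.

Annual demand D = 614 × 50 = 30,700.
EOQ = √(2DS / H) = √(2 × 30,700 × 213 / 20).
= √(13,078,200 / 20) = √653,910 ≈ 808.647.

Q* ≈ 809 sacks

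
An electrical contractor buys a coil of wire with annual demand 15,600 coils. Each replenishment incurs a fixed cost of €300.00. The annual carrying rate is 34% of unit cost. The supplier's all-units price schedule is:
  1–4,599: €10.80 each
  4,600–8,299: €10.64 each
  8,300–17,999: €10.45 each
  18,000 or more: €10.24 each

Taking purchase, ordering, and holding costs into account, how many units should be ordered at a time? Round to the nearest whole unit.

Holding cost per unit per year at price C is H = 0.34·C.
For each price level, check whether its EOQ is feasible; otherwise the best quantity at that price is the breakpoint.
EOQ at €10.80 = 1596.6 (feasible in tier 1): TC = 15,600×€10.80 + (15,600/1596.6)×300 + (1596.6/2)×0.34×€10.80 = €174,342.59.
EOQ at €10.64 = 1608.5 < 4600, so use break Q=4600: TC = 15,600×€10.64 + (15,600/4600.0)×300 + (4600.0/2)×0.34×€10.64 = €175,321.87.
EOQ at €10.45 = 1623.1 < 8300, so use break Q=8300: TC = 15,600×€10.45 + (15,600/8300.0)×300 + (8300.0/2)×0.34×€10.45 = €178,328.81.
EOQ at €10.24 = 1639.6 < 18000, so use break Q=18000: TC = 15,600×€10.24 + (15,600/18000.0)×300 + (18000.0/2)×0.34×€10.24 = €191,338.40.
Lowest total cost is €174,342.59 at Q = 1596.6.

Q* ≈ 1,597 coils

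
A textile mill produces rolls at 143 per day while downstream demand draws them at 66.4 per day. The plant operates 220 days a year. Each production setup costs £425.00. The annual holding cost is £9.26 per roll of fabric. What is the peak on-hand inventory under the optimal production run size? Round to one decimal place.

I_max ≈ 847.5 rolls

Annual demand D = 66.4 × 220 = 14,608.
Production build-up factor (1 − d/p) = 1 − 66.4/143 = 0.5357.
Q* = √(2DS / (H(1 − d/p))) = √(2 × 14,608 × 425 / (9.26 × 0.5357)).
= √(12,416,800 / 4.9603) ≈ 1582.169.
Maximum inventory = Q*(1 − d/p) = 1582.169 × 0.5357 ≈ 847.512.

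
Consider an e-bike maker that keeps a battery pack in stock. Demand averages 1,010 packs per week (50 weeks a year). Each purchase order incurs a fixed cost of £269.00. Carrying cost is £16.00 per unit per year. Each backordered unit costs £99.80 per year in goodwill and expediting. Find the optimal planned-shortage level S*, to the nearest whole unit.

S* ≈ 194 packs

Annual demand D = 1,010 × 50 = 50,500.
With planned backorders, Q* = √(2DS/H) · √((H+B)/B).
√(2DS/H) = √(2 × 50,500 × 269 / 16) = 1303.097.
√((H+B)/B) = √((16+99.8)/99.8) = 1.0772.
Q* ≈ 1403.673.
S* = Q* · H/(H+B) = 1403.673 × 16/115.8 ≈ 193.944.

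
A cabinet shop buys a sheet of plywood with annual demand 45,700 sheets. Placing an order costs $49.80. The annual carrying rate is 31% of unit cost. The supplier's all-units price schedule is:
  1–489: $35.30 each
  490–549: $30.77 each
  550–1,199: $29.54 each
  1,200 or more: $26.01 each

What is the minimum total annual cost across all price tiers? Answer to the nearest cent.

Holding cost per unit per year at price C is H = 0.31·C.
Evaluate total cost at each tier's feasible EOQ or, if the EOQ is below the tier, at the tier's minimum quantity.
Tier 1 ($35.30): EOQ = 644.9 exceeds tier's upper bound 489, so this tier is dominated.
Tier 2 ($30.77): EOQ = 690.8 exceeds tier's upper bound 549, so this tier is dominated.
EOQ at $29.54 = 705.0 (feasible in tier 3): TC = 45,700×$29.54 + (45,700/705.0)×49.8 + (705.0/2)×0.31×$29.54 = $1,356,434.15.
EOQ at $26.01 = 751.3 < 1200, so use break Q=1200: TC = 45,700×$26.01 + (45,700/1200.0)×49.8 + (1200.0/2)×0.31×$26.01 = $1,195,391.41.
Lowest total cost among the candidates is at Q = 1200.0.

TC* ≈ $1,195,391.41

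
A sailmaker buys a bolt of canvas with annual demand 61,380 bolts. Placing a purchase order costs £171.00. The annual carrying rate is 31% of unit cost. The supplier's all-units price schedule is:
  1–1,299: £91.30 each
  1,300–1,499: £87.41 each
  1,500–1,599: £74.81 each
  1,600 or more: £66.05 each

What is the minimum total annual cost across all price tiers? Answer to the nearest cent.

Holding cost per unit per year at price C is H = 0.31·C.
Candidates are each tier's EOQ (if it falls in that tier) and each price-break quantity.
EOQ at £91.30 = 861.2 (feasible in tier 1): TC = 61,380×£91.30 + (61,380/861.2)×171 + (861.2/2)×0.31×£91.30 = £5,628,368.89.
EOQ at £87.41 = 880.2 < 1300, so use break Q=1300: TC = 61,380×£87.41 + (61,380/1300.0)×171 + (1300.0/2)×0.31×£87.41 = £5,390,912.75.
EOQ at £74.81 = 951.4 < 1500, so use break Q=1500: TC = 61,380×£74.81 + (61,380/1500.0)×171 + (1500.0/2)×0.31×£74.81 = £4,616,228.45.
EOQ at £66.05 = 1012.5 < 1600, so use break Q=1600: TC = 61,380×£66.05 + (61,380/1600.0)×171 + (1600.0/2)×0.31×£66.05 = £4,077,089.39.
Lowest total cost among the candidates is at Q = 1600.0.

TC* ≈ £4,077,089.39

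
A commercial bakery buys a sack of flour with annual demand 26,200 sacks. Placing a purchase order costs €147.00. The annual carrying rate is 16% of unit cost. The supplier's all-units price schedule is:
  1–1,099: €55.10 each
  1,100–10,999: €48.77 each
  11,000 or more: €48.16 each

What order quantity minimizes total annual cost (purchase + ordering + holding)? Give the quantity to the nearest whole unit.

Holding cost per unit per year at price C is H = 0.16·C.
For each price level, check whether its EOQ is feasible; otherwise the best quantity at that price is the breakpoint.
EOQ at €55.10 = 934.7 (feasible in tier 1): TC = 26,200×€55.10 + (26,200/934.7)×147 + (934.7/2)×0.16×€55.10 = €1,451,860.62.
EOQ at €48.77 = 993.5 < 1100, so use break Q=1100: TC = 26,200×€48.77 + (26,200/1100.0)×147 + (1100.0/2)×0.16×€48.77 = €1,285,567.03.
EOQ at €48.16 = 999.8 < 11000, so use break Q=11000: TC = 26,200×€48.16 + (26,200/11000.0)×147 + (11000.0/2)×0.16×€48.16 = €1,304,522.93.
Lowest total cost is €1,285,567.03 at Q = 1100.0.

Q* ≈ 1,100 sacks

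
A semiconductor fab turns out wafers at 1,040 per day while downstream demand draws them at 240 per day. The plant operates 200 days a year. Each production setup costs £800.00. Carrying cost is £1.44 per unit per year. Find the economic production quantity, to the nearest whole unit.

Annual demand D = 240 × 200 = 48,000.
Production build-up factor (1 − d/p) = 1 − 240/1,040 = 0.7692.
Q* = √(2DS / (H(1 − d/p))) = √(2 × 48,000 × 800 / (1.44 × 0.7692)).
= √(76,800,000 / 1.1077) ≈ 8326.664.

Q* ≈ 8,327 wafers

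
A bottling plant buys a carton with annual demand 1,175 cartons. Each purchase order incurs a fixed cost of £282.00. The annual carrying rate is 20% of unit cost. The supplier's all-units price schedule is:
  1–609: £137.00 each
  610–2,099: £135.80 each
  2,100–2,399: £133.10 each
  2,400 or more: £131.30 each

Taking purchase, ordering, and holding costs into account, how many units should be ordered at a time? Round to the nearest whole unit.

Q* ≈ 156 cartons

Holding cost per unit per year at price C is H = 0.20·C.
For each price level, check whether its EOQ is feasible; otherwise the best quantity at that price is the breakpoint.
EOQ at £137.00 = 155.5 (feasible in tier 1): TC = 1,175×£137.00 + (1,175/155.5)×282 + (155.5/2)×0.20×£137.00 = £165,236.22.
EOQ at £135.80 = 156.2 < 610, so use break Q=610: TC = 1,175×£135.80 + (1,175/610.0)×282 + (610.0/2)×0.20×£135.80 = £168,392.00.
EOQ at £133.10 = 157.8 < 2100, so use break Q=2100: TC = 1,175×£133.10 + (1,175/2100.0)×282 + (2100.0/2)×0.20×£133.10 = £184,501.29.
EOQ at £131.30 = 158.9 < 2400, so use break Q=2400: TC = 1,175×£131.30 + (1,175/2400.0)×282 + (2400.0/2)×0.20×£131.30 = £185,927.56.
Lowest total cost is £165,236.22 at Q = 155.5.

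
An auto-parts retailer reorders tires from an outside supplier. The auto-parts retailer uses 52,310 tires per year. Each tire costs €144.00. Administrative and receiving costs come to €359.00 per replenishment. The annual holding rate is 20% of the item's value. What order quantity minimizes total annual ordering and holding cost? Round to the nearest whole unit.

Holding cost H = 0.20 × €144.00 = €28.8000 per unit per year.
EOQ = √(2DS / H) = √(2 × 52,310 × 359 / 28.8).
= √(37,558,580 / 28.8) = √1,304,117.3611 ≈ 1141.980.

Q* ≈ 1,142 tires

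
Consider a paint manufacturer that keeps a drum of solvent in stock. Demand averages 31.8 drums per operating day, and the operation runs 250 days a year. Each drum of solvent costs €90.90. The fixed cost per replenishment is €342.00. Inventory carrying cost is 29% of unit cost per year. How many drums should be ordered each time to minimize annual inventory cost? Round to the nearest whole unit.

Q* ≈ 454 drums

Annual demand D = 31.8 × 250 = 7,950.
Holding cost H = 0.29 × €90.90 = €26.3610 per unit per year.
EOQ = √(2DS / H) = √(2 × 7,950 × 342 / 26.361).
= √(5,437,800 / 26.361) = √206,282.0075 ≈ 454.183.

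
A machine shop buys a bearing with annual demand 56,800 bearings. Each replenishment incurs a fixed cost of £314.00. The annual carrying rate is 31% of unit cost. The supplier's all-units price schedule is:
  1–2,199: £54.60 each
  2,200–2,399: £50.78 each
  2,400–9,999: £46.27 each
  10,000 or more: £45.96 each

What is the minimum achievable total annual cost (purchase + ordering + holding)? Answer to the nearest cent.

Holding cost per unit per year at price C is H = 0.31·C.
Candidates are each tier's EOQ (if it falls in that tier) and each price-break quantity.
EOQ at £54.60 = 1451.7 (feasible in tier 1): TC = 56,800×£54.60 + (56,800/1451.7)×314 + (1451.7/2)×0.31×£54.60 = £3,125,851.47.
EOQ at £50.78 = 1505.3 < 2200, so use break Q=2200: TC = 56,800×£50.78 + (56,800/2200.0)×314 + (2200.0/2)×0.31×£50.78 = £2,909,726.89.
EOQ at £46.27 = 1577.0 < 2400, so use break Q=2400: TC = 56,800×£46.27 + (56,800/2400.0)×314 + (2400.0/2)×0.31×£46.27 = £2,652,779.77.
EOQ at £45.96 = 1582.3 < 10000, so use break Q=10000: TC = 56,800×£45.96 + (56,800/10000.0)×314 + (10000.0/2)×0.31×£45.96 = £2,683,549.52.
Lowest total cost among the candidates is at Q = 2400.0.

TC* ≈ £2,652,779.77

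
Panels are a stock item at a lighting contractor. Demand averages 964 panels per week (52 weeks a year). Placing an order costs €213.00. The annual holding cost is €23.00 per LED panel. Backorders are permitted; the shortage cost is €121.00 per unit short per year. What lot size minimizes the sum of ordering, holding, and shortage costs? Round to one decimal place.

Q* ≈ 1,051.2 panels

Annual demand D = 964 × 52 = 50,128.
With planned backorders, Q* = √(2DS/H) · √((H+B)/B).
√(2DS/H) = √(2 × 50,128 × 213 / 23) = 963.565.
√((H+B)/B) = √((23+121)/121) = 1.0909.
Q* ≈ 1051.162.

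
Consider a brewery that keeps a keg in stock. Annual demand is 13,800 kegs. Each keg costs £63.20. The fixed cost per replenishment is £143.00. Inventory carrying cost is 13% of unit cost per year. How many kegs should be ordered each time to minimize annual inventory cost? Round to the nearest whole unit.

Holding cost H = 0.13 × £63.20 = £8.2160 per unit per year.
EOQ = √(2DS / H) = √(2 × 13,800 × 143 / 8.216).
= √(3,946,800 / 8.216) = √480,379.7468 ≈ 693.094.

Q* ≈ 693 kegs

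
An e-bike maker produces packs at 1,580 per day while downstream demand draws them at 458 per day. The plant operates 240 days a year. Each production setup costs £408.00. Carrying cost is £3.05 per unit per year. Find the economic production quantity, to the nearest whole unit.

Annual demand D = 458 × 240 = 109,920.
Production build-up factor (1 − d/p) = 1 − 458/1,580 = 0.7101.
Q* = √(2DS / (H(1 − d/p))) = √(2 × 109,920 × 408 / (3.05 × 0.7101)).
= √(89,694,720 / 2.1659) ≈ 6435.253.

Q* ≈ 6,435 packs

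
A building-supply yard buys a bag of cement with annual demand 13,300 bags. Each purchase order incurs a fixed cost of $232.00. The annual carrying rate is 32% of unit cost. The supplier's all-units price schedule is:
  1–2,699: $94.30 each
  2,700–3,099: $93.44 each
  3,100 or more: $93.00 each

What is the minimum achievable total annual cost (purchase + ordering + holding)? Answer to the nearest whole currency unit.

Holding cost per unit per year at price C is H = 0.32·C.
Candidates are each tier's EOQ (if it falls in that tier) and each price-break quantity.
EOQ at $94.30 = 452.2 (feasible in tier 1): TC = 13,300×$94.30 + (13,300/452.2)×232 + (452.2/2)×0.32×$94.30 = $1,267,836.32.
EOQ at $93.44 = 454.3 < 2700, so use break Q=2700: TC = 13,300×$93.44 + (13,300/2700.0)×232 + (2700.0/2)×0.32×$93.44 = $1,284,260.89.
EOQ at $93.00 = 455.4 < 3100, so use break Q=3100: TC = 13,300×$93.00 + (13,300/3100.0)×232 + (3100.0/2)×0.32×$93.00 = $1,284,023.35.
Lowest total cost among the candidates is at Q = 452.2.

TC* ≈ $1,267,836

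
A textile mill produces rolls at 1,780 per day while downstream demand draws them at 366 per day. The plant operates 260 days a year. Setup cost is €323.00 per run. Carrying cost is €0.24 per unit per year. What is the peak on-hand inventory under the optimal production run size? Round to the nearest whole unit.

I_max ≈ 14,264 rolls

Annual demand D = 366 × 260 = 95,160.
Production build-up factor (1 − d/p) = 1 − 366/1,780 = 0.7944.
Q* = √(2DS / (H(1 − d/p))) = √(2 × 95,160 × 323 / (0.24 × 0.7944)).
= √(61,473,360 / 0.1907) ≈ 17956.560.
Maximum inventory = Q*(1 − d/p) = 17956.560 × 0.7944 ≈ 14264.369.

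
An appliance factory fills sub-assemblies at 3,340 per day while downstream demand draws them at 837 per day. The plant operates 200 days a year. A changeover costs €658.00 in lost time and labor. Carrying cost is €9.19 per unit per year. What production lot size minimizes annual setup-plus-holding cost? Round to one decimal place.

Annual demand D = 837 × 200 = 167,400.
Production build-up factor (1 − d/p) = 1 − 837/3,340 = 0.7494.
Q* = √(2DS / (H(1 − d/p))) = √(2 × 167,400 × 658 / (9.19 × 0.7494)).
= √(220,298,400 / 6.887) ≈ 5655.757.

Q* ≈ 5,655.8 sub-assemblies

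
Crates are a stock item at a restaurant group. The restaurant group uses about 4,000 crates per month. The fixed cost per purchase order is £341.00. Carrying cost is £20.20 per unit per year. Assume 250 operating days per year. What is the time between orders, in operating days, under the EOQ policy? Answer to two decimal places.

Annual demand D = 4,000 × 12 = 48,000.
The optimal lot size = √(2DS/H) = √(2 × 48,000 × 341 / 20.2) ≈ 1273.03.
Cycle time = Q*/D × 250 = 1273.03 / 48,000 × 250 ≈ 6.630 days.

T ≈ 6.63 days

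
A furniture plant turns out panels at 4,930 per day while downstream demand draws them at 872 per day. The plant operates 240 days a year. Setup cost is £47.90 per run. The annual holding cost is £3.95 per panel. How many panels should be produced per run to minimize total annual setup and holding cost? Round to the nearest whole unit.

Annual demand D = 872 × 240 = 209,280.
Production build-up factor (1 − d/p) = 1 − 872/4,930 = 0.8231.
Q* = √(2DS / (H(1 − d/p))) = √(2 × 209,280 × 47.9 / (3.95 × 0.8231)).
= √(20,049,024 / 3.2513) ≈ 2483.222.

Q* ≈ 2,483 panels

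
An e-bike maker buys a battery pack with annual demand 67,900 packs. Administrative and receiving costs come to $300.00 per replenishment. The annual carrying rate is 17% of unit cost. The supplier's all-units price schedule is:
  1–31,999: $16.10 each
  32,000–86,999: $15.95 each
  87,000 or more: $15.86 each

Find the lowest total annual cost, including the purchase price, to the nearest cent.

Holding cost per unit per year at price C is H = 0.17·C.
For each price level, check whether its EOQ is feasible; otherwise the best quantity at that price is the breakpoint.
EOQ at $16.10 = 3858.1 (feasible in tier 1): TC = 67,900×$16.10 + (67,900/3858.1)×300 + (3858.1/2)×0.17×$16.10 = $1,103,749.61.
EOQ at $15.95 = 3876.2 < 32000, so use break Q=32000: TC = 67,900×$15.95 + (67,900/32000.0)×300 + (32000.0/2)×0.17×$15.95 = $1,127,025.56.
EOQ at $15.86 = 3887.2 < 87000, so use break Q=87000: TC = 67,900×$15.86 + (67,900/87000.0)×300 + (87000.0/2)×0.17×$15.86 = $1,194,412.84.
Lowest total cost among the candidates is at Q = 3858.1.

TC* ≈ $1,103,749.61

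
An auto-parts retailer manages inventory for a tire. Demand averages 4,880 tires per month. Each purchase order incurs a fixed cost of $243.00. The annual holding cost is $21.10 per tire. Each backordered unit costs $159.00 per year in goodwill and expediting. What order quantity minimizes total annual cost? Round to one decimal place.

Annual demand D = 4,880 × 12 = 58,560.
With planned backorders, Q* = √(2DS/H) · √((H+B)/B).
√(2DS/H) = √(2 × 58,560 × 243 / 21.1) = 1161.388.
√((H+B)/B) = √((21.1+159)/159) = 1.0643.
Q* ≈ 1236.049.

Q* ≈ 1,236.0 tires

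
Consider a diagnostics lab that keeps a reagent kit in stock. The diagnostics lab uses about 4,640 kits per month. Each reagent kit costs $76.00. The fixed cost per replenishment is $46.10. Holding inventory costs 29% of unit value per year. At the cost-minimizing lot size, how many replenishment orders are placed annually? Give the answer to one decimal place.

Annual demand D = 4,640 × 12 = 55,680.
Holding cost H = 0.29 × $76.00 = $22.0400 per unit per year.
Q* = √(2DS/H) = √(2 × 55,680 × 46.1 / 22.04) ≈ 482.62.
Orders per year = D / Q* = 55,680 / 482.62 ≈ 115.369.

N ≈ 115.4 orders per year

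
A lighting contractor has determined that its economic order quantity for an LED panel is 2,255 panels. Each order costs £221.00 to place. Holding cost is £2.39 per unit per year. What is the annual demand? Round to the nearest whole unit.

D ≈ 27,496 panels per year

The basic EOQ model gives Q* = √(2DS/H); rearrange for the unknown.
From Q* = √(2DS/H): D = Q*²H / (2S) = 2,255² × 2.39 / (2 × 221) = 27495.950.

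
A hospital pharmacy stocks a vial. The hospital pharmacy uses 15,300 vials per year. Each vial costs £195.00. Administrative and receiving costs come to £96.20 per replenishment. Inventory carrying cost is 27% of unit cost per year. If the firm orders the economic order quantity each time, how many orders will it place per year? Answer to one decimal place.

N ≈ 64.7 orders per year

Holding cost H = 0.27 × £195.00 = £52.6500 per unit per year.
Q* = √(2DS/H) = √(2 × 15,300 × 96.2 / 52.65) ≈ 236.46.
Orders per year = D / Q* = 15,300 / 236.46 ≈ 64.706.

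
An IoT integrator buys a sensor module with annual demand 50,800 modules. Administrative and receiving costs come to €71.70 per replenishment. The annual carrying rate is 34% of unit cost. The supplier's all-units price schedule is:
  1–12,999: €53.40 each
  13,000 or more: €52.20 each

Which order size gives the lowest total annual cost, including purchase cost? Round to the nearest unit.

Q* ≈ 633 modules

Holding cost per unit per year at price C is H = 0.34·C.
Candidates are each tier's EOQ (if it falls in that tier) and each price-break quantity.
EOQ at €53.40 = 633.4 (feasible in tier 1): TC = 50,800×€53.40 + (50,800/633.4)×71.7 + (633.4/2)×0.34×€53.40 = €2,724,220.49.
EOQ at €52.20 = 640.7 < 13000, so use break Q=13000: TC = 50,800×€52.20 + (50,800/13000.0)×71.7 + (13000.0/2)×0.34×€52.20 = €2,767,402.18.
Lowest total cost is €2,724,220.49 at Q = 633.4.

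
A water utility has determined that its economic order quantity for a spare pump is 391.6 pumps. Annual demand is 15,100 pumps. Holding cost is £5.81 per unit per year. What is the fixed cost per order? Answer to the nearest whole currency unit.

S ≈ £30

Squaring Q* = √(2DS/H) gives Q*² = 2DS/H.
From Q* = √(2DS/H): S = Q*²H / (2D) = 391.6² × 5.81 / (2 × 15,100) = 29.5022.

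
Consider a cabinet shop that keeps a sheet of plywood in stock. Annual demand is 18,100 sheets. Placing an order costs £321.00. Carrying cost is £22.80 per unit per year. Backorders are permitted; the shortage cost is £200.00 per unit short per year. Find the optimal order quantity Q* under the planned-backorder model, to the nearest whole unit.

Q* ≈ 753 sheets

With planned backorders, Q* = √(2DS/H) · √((H+B)/B).
√(2DS/H) = √(2 × 18,100 × 321 / 22.8) = 713.903.
√((H+B)/B) = √((22.8+200)/200) = 1.0555.
Q* ≈ 753.498.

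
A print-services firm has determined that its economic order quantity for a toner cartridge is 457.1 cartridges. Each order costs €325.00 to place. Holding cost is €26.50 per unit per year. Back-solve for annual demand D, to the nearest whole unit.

Squaring Q* = √(2DS/H) gives Q*² = 2DS/H.
From Q* = √(2DS/H): D = Q*²H / (2S) = 457.1² × 26.5 / (2 × 325) = 8518.340.

D ≈ 8,518 cartridges per year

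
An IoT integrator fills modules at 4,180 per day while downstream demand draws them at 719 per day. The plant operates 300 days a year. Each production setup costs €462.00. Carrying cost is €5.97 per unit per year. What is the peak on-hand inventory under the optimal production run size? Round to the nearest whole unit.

I_max ≈ 5,258 modules

Annual demand D = 719 × 300 = 215,700.
Production build-up factor (1 − d/p) = 1 − 719/4,180 = 0.8280.
Q* = √(2DS / (H(1 − d/p))) = √(2 × 215,700 × 462 / (5.97 × 0.8280)).
= √(199,306,800 / 4.9431) ≈ 6349.817.
Maximum inventory = Q*(1 − d/p) = 6349.817 × 0.8280 ≈ 5257.588.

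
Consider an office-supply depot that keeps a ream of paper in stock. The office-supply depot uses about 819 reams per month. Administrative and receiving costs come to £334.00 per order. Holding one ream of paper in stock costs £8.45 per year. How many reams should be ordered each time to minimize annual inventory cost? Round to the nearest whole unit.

Q* ≈ 881 reams

Annual demand D = 819 × 12 = 9,828.
EOQ = √(2DS / H) = √(2 × 9,828 × 334 / 8.45).
= √(6,565,104 / 8.45) = √776,935.3846 ≈ 881.439.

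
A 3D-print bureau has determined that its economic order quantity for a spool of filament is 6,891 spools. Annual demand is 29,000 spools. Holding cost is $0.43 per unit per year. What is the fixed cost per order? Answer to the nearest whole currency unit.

S ≈ $352

Squaring Q* = √(2DS/H) gives Q*² = 2DS/H.
From Q* = √(2DS/H): S = Q*²H / (2D) = 6,891² × 0.43 / (2 × 29,000) = 352.0505.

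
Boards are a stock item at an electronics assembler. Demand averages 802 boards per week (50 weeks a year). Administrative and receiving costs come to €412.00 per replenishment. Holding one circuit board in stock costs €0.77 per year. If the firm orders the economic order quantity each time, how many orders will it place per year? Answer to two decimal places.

N ≈ 6.12 orders per year

Annual demand D = 802 × 50 = 40,100.
Q* = √(2DS/H) = √(2 × 40,100 × 412 / 0.77) ≈ 6550.74.
Orders per year = D / Q* = 40,100 / 6550.74 ≈ 6.121.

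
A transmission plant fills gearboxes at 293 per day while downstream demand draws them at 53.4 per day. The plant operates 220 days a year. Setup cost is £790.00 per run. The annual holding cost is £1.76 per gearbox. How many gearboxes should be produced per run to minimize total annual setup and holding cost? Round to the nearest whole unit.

Annual demand D = 53.4 × 220 = 11,748.
Production build-up factor (1 − d/p) = 1 − 53.4/293 = 0.8177.
Q* = √(2DS / (H(1 − d/p))) = √(2 × 11,748 × 790 / (1.76 × 0.8177)).
= √(18,561,840 / 1.4392) ≈ 3591.241.

Q* ≈ 3,591 gearboxes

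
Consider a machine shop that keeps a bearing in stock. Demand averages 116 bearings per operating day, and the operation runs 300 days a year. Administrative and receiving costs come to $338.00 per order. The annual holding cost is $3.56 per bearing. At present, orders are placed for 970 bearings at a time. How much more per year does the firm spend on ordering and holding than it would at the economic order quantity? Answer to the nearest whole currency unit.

Extra cost ≈ $4,701 per year

Annual demand D = 116 × 300 = 34,800.
EOQ = √(2DS/H) = √(2 × 34,800 × 338 / 3.56) ≈ 2570.62.
Cost at Q* = (D/Q*)S + (Q*/2)H = √(2DSH) ≈ $9,151.41.
Cost at Q = 970: (34,800/970)×338 + (970/2)×3.56 = $12,126.19 + $1,726.60 = $13,852.79.
Excess = $13,852.79 − $9,151.41 = $4,701.38.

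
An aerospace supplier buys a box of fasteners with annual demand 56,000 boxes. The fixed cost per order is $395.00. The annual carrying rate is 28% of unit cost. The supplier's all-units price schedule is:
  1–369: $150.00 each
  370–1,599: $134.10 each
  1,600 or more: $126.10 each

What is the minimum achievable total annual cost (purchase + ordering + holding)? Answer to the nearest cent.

TC* ≈ $7,103,671.40

Holding cost per unit per year at price C is H = 0.28·C.
For each price level, check whether its EOQ is feasible; otherwise the best quantity at that price is the breakpoint.
Tier 1 ($150.00): EOQ = 1026.3 exceeds tier's upper bound 369, so this tier is dominated.
EOQ at $134.10 = 1085.5 (feasible in tier 2): TC = 56,000×$134.10 + (56,000/1085.5)×395 + (1085.5/2)×0.28×$134.10 = $7,550,356.88.
EOQ at $126.10 = 1119.4 < 1600, so use break Q=1600: TC = 56,000×$126.10 + (56,000/1600.0)×395 + (1600.0/2)×0.28×$126.10 = $7,103,671.40.
Lowest total cost among the candidates is at Q = 1600.0.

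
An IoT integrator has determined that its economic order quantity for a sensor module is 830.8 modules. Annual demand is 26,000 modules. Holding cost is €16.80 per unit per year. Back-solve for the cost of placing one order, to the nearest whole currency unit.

Squaring Q* = √(2DS/H) gives Q*² = 2DS/H.
From Q* = √(2DS/H): S = Q*²H / (2D) = 830.8² × 16.8 / (2 × 26,000) = 222.9969.

S ≈ €223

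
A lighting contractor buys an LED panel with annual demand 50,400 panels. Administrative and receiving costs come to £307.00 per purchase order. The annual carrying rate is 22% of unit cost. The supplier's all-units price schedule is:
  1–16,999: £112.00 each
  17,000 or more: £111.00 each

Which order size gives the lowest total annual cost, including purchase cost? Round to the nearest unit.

Q* ≈ 1,121 panels

Holding cost per unit per year at price C is H = 0.22·C.
Candidates are each tier's EOQ (if it falls in that tier) and each price-break quantity.
EOQ at £112.00 = 1120.7 (feasible in tier 1): TC = 50,400×£112.00 + (50,400/1120.7)×307 + (1120.7/2)×0.22×£112.00 = £5,672,413.40.
EOQ at £111.00 = 1125.7 < 17000, so use break Q=17000: TC = 50,400×£111.00 + (50,400/17000.0)×307 + (17000.0/2)×0.22×£111.00 = £5,802,880.16.
Lowest total cost is £5,672,413.40 at Q = 1120.7.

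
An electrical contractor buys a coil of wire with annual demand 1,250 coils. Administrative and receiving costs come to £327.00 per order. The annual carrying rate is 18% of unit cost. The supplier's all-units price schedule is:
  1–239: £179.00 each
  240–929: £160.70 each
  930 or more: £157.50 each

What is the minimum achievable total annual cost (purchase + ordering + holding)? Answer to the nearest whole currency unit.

Holding cost per unit per year at price C is H = 0.18·C.
For each price level, check whether its EOQ is feasible; otherwise the best quantity at that price is the breakpoint.
EOQ at £179.00 = 159.3 (feasible in tier 1): TC = 1,250×£179.00 + (1,250/159.3)×327 + (159.3/2)×0.18×£179.00 = £228,882.24.
EOQ at £160.70 = 168.1 < 240, so use break Q=240: TC = 1,250×£160.70 + (1,250/240.0)×327 + (240.0/2)×0.18×£160.70 = £206,049.24.
EOQ at £157.50 = 169.8 < 930, so use break Q=930: TC = 1,250×£157.50 + (1,250/930.0)×327 + (930.0/2)×0.18×£157.50 = £210,497.27.
Lowest total cost among the candidates is at Q = 240.0.

TC* ≈ £206,049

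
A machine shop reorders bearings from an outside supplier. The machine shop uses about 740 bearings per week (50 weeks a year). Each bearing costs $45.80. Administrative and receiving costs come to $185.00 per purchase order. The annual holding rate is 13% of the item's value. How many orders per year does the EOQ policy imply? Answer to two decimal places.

Annual demand D = 740 × 50 = 37,000.
Holding cost H = 0.13 × $45.80 = $5.9540 per unit per year.
Q* = √(2DS/H) = √(2 × 37,000 × 185 / 5.954) ≈ 1516.34.
Orders per year = D / Q* = 37,000 / 1516.34 ≈ 24.401.

N ≈ 24.40 orders per year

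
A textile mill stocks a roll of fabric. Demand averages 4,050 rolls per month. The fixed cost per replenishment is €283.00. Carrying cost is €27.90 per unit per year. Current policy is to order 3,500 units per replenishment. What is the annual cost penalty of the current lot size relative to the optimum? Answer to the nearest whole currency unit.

Extra cost ≈ €25,052 per year

Annual demand D = 4,050 × 12 = 48,600.
EOQ = √(2DS/H) = √(2 × 48,600 × 283 / 27.9) ≈ 992.94.
Cost at Q* = (D/Q*)S + (Q*/2)H = √(2DSH) ≈ €27,703.11.
Cost at Q = 3,500: (48,600/3,500)×283 + (3,500/2)×27.9 = €3,929.66 + €48,825.00 = €52,754.66.
Excess = €52,754.66 − €27,703.11 = €25,051.55.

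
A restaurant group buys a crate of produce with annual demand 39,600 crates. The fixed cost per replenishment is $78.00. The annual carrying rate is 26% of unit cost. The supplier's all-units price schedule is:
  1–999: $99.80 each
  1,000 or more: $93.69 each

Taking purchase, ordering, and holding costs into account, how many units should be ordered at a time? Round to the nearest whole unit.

Holding cost per unit per year at price C is H = 0.26·C.
Evaluate total cost at each tier's feasible EOQ or, if the EOQ is below the tier, at the tier's minimum quantity.
EOQ at $99.80 = 487.9 (feasible in tier 1): TC = 39,600×$99.80 + (39,600/487.9)×78 + (487.9/2)×0.26×$99.80 = $3,964,740.82.
EOQ at $93.69 = 503.6 < 1000, so use break Q=1000: TC = 39,600×$93.69 + (39,600/1000.0)×78 + (1000.0/2)×0.26×$93.69 = $3,725,392.50.
Lowest total cost is $3,725,392.50 at Q = 1000.0.

Q* ≈ 1,000 crates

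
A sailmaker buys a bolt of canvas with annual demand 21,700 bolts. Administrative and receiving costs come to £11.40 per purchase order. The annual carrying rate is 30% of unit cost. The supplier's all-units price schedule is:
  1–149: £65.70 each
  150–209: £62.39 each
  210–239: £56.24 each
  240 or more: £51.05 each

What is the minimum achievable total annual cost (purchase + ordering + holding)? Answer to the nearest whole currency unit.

TC* ≈ £1,110,654

Holding cost per unit per year at price C is H = 0.30·C.
For each price level, check whether its EOQ is feasible; otherwise the best quantity at that price is the breakpoint.
Tier 1 (£65.70): EOQ = 158.4 exceeds tier's upper bound 149, so this tier is dominated.
EOQ at £62.39 = 162.6 (feasible in tier 2): TC = 21,700×£62.39 + (21,700/162.6)×11.4 + (162.6/2)×0.30×£62.39 = £1,356,906.09.
EOQ at £56.24 = 171.2 < 210, so use break Q=210: TC = 21,700×£56.24 + (21,700/210.0)×11.4 + (210.0/2)×0.30×£56.24 = £1,223,357.56.
EOQ at £51.05 = 179.7 < 240, so use break Q=240: TC = 21,700×£51.05 + (21,700/240.0)×11.4 + (240.0/2)×0.30×£51.05 = £1,110,653.55.
Lowest total cost among the candidates is at Q = 240.0.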